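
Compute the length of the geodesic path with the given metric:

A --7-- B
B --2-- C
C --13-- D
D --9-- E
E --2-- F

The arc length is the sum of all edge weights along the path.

Arc length = 7 + 2 + 13 + 9 + 2 = 33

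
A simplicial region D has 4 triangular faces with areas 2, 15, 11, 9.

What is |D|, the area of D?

2 + 15 + 11 + 9 = 37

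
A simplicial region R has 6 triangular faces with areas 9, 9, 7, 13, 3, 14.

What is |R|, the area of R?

9 + 9 + 7 + 13 + 3 + 14 = 55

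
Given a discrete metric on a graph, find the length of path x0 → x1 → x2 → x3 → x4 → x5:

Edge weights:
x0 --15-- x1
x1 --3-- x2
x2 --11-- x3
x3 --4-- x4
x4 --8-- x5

Arc length = 15 + 3 + 11 + 4 + 8 = 41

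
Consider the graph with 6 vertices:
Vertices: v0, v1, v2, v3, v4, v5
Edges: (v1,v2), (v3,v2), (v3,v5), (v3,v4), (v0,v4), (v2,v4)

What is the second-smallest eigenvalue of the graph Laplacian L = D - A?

Degrees: deg(v0) = 1, deg(v1) = 1, deg(v2) = 3, deg(v3) = 3, deg(v4) = 3, deg(v5) = 1.
L = D − A with rows/columns ordered (v0, v1, v2, v3, v4, v5):
  [ 1,  0,  0,  0, -1,  0]
  [ 0,  1, -1,  0,  0,  0]
  [ 0, -1,  3, -1, -1,  0]
  [ 0,  0, -1,  3, -1, -1]
  [-1,  0, -1, -1,  3,  0]
  [ 0,  0,  0, -1,  0,  1]
Characteristic polynomial: det(λI − L) = λ(λ² − 5λ + 3)²(λ − 2).
Roots: λ = 0; (λ² − 5λ + 3) = 0 ⇒ λ = (5 ± √13)/2 ≈ 0.6972, 4.3028 (multiplicity 2); (λ − 2) = 0 ⇒ λ = 2.
(Check: the roots sum (with multiplicity) to 12, matching trace L = Σdeg = 2·6 = 12.)
Laplacian eigenvalues: [0.0, 0.6972, 0.6972, 2.0, 4.3028, 4.3028]. Algebraic connectivity (smallest non-zero eigenvalue) = 0.6972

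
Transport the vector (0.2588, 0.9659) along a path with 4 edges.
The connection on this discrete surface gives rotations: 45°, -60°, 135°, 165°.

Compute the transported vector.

Total rotation: 45° + (-60°) + 135° + 165° = 285° ≡ -75° (mod 360°). Final vector: (1, 0)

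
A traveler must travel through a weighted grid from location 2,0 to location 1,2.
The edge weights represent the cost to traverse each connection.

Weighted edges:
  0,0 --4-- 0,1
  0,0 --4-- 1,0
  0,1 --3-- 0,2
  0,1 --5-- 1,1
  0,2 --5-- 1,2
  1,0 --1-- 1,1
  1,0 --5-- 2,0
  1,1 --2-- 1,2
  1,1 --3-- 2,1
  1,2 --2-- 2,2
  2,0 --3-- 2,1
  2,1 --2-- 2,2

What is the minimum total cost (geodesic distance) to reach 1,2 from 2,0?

Shortest path: 2,0 → 2,1 → 2,2 → 1,2, total weight = 7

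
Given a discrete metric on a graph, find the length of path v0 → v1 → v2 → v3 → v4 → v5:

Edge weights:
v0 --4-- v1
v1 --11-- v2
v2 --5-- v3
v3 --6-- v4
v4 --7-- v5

Arc length = 4 + 11 + 5 + 6 + 7 = 33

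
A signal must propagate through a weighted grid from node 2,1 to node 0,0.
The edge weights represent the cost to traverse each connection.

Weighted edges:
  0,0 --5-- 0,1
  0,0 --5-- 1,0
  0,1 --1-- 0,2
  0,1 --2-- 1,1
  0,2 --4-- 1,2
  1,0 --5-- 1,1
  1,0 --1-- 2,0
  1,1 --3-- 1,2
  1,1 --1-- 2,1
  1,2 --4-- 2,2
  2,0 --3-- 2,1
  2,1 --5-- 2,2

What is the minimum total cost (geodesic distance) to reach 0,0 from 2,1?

Shortest path: 2,1 → 1,1 → 0,1 → 0,0, total weight = 8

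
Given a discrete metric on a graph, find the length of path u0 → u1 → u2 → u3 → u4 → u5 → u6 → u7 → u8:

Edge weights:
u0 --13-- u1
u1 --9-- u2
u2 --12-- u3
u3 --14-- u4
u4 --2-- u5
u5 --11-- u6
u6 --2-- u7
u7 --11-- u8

Arc length = 13 + 9 + 12 + 14 + 2 + 11 + 2 + 11 = 74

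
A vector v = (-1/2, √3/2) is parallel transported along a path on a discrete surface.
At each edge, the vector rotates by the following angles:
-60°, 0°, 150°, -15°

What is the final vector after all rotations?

Total rotation: (-60°) + 0° + 150° + (-15°) = 75°. Final vector: (-0.9659, -0.2588)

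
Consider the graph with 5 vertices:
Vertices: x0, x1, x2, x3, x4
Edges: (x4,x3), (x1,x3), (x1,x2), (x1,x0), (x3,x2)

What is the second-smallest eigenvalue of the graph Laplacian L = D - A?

Degrees: deg(x0) = 1, deg(x1) = 3, deg(x2) = 2, deg(x3) = 3, deg(x4) = 1.
L = D − A with rows/columns ordered (x0, x1, x2, x3, x4):
  [ 1, -1,  0,  0,  0]
  [-1,  3, -1, -1,  0]
  [ 0, -1,  2, -1,  0]
  [ 0, -1, -1,  3, -1]
  [ 0,  0,  0, -1,  1]
Characteristic polynomial: det(λI − L) = λ(λ² − 5λ + 3)(λ² − 5λ + 5).
Roots: λ = 0; (λ² − 5λ + 3) = 0 ⇒ λ = (5 ± √13)/2 ≈ 0.6972, 4.3028; (λ² − 5λ + 5) = 0 ⇒ λ = (5 ± √5)/2 ≈ 1.382, 3.618.
(Check: the roots sum (with multiplicity) to 10, matching trace L = Σdeg = 2·5 = 10.)
Laplacian eigenvalues: [0.0, 0.6972, 1.382, 3.618, 4.3028]. Algebraic connectivity (smallest non-zero eigenvalue) = 0.6972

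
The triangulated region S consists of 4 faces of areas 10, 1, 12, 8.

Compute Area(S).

10 + 1 + 12 + 8 = 31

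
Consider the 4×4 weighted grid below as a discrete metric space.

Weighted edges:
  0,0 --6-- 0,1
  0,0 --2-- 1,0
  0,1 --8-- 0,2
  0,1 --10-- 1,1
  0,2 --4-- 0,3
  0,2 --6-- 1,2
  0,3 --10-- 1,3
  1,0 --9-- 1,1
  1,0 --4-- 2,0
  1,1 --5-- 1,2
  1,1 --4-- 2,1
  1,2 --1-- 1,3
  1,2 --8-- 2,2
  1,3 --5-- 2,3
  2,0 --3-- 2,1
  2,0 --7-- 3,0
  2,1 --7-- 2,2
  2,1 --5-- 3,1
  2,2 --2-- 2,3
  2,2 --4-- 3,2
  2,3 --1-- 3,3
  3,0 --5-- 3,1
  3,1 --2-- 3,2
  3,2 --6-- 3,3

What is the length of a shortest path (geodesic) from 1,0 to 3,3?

Shortest path: 1,0 → 2,0 → 2,1 → 2,2 → 2,3 → 3,3, total weight = 17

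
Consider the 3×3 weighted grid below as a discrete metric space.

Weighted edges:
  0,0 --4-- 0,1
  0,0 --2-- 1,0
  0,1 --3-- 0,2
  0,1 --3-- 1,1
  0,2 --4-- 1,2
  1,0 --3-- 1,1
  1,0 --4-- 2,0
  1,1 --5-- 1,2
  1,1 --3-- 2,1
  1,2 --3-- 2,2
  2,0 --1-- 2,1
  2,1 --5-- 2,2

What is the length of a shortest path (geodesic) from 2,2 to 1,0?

Shortest path: 2,2 → 2,1 → 2,0 → 1,0, total weight = 10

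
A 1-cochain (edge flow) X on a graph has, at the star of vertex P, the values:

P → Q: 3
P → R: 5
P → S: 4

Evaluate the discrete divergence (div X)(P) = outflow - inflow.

Divergence = sum of outgoing flows = 3 + 5 + 4 = 12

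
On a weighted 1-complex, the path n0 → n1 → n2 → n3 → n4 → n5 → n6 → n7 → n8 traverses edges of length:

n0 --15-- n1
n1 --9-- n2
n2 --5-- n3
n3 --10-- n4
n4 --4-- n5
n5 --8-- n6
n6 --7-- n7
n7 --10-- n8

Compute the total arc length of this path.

Arc length = 15 + 9 + 5 + 10 + 4 + 8 + 7 + 10 = 68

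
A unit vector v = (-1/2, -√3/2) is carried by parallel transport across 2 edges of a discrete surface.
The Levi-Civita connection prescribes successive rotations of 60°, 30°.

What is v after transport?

Total rotation: 60° + 30° = 90°. Final vector: (0.8660, -0.5000)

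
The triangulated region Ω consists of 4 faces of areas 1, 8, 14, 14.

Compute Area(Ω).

1 + 8 + 14 + 14 = 37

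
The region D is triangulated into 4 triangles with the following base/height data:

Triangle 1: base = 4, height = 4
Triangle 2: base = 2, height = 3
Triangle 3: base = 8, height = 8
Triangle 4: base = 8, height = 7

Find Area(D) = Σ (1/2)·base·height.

(1/2)×4×4 + (1/2)×2×3 + (1/2)×8×8 + (1/2)×8×7 = 71.0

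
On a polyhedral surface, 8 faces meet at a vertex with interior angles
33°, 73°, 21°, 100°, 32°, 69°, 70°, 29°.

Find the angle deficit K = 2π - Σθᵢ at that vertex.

Sum of angles = 427°. K = 360° - 427° = -67° = -67π/180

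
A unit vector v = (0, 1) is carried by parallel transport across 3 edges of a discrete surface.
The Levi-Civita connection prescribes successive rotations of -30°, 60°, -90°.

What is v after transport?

Total rotation: (-30°) + 60° + (-90°) = -60°. Final vector: (0.8660, 0.5000)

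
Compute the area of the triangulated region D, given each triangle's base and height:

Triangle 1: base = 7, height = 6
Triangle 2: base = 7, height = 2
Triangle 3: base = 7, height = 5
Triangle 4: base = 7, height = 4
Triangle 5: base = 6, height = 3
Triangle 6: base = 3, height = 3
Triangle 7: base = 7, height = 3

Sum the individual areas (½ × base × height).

(1/2)×7×6 + (1/2)×7×2 + (1/2)×7×5 + (1/2)×7×4 + (1/2)×6×3 + (1/2)×3×3 + (1/2)×7×3 = 83.5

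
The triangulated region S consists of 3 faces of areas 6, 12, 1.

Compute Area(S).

6 + 12 + 1 = 19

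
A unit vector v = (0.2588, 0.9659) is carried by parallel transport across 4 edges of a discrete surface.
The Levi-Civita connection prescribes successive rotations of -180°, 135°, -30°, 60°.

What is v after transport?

Total rotation: (-180°) + 135° + (-30°) + 60° = -15°. Final vector: (0.5000, 0.8660)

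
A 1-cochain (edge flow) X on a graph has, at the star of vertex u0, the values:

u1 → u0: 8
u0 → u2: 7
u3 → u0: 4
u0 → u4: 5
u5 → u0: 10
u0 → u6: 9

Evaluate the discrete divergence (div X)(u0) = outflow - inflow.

Divergence = sum of outgoing flows = (-8) + 7 + (-4) + 5 + (-10) + 9 = -1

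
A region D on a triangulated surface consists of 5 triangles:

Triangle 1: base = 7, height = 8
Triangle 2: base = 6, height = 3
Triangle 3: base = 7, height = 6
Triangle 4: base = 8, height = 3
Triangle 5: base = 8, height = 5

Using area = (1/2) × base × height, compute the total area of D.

(1/2)×7×8 + (1/2)×6×3 + (1/2)×7×6 + (1/2)×8×3 + (1/2)×8×5 = 90.0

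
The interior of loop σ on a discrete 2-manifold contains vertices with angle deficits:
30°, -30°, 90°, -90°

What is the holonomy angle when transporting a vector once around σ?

Holonomy = total enclosed curvature = 30° + (-30°) + 90° + (-90°) = 0°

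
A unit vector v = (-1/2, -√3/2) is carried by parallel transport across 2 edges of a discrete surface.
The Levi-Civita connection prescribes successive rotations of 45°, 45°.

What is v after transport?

Total rotation: 45° + 45° = 90°. Final vector: (0.8660, -0.5000)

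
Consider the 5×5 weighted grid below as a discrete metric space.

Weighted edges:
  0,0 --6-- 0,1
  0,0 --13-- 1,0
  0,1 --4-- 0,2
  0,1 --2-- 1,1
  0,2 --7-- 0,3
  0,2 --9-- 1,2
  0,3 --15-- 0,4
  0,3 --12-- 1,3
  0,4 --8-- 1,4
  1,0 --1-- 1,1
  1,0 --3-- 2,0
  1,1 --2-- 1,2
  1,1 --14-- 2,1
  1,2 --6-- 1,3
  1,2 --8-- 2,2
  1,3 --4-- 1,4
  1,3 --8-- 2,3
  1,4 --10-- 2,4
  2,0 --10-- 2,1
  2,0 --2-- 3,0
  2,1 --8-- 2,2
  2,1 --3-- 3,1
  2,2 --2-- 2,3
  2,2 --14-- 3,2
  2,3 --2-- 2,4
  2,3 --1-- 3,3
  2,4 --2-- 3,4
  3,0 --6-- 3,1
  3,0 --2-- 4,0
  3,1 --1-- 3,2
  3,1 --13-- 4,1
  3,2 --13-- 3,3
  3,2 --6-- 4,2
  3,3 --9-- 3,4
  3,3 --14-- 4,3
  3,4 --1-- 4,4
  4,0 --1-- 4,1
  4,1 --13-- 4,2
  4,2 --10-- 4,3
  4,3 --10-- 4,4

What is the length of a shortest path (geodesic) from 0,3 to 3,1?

Shortest path: 0,3 → 0,2 → 0,1 → 1,1 → 1,0 → 2,0 → 3,0 → 3,1, total weight = 25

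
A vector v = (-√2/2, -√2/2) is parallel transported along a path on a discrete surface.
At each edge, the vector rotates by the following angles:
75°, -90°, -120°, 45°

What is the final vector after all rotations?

Total rotation: 75° + (-90°) + (-120°) + 45° = -90°. Final vector: (-0.7071, 0.7071)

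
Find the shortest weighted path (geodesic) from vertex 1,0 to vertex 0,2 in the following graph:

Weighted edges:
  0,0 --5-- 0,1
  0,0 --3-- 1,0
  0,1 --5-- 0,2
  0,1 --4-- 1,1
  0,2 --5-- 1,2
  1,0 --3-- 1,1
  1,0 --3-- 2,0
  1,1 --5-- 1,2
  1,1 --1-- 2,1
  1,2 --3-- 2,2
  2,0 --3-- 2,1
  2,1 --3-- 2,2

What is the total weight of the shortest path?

Shortest path: 1,0 → 1,1 → 0,1 → 0,2, total weight = 12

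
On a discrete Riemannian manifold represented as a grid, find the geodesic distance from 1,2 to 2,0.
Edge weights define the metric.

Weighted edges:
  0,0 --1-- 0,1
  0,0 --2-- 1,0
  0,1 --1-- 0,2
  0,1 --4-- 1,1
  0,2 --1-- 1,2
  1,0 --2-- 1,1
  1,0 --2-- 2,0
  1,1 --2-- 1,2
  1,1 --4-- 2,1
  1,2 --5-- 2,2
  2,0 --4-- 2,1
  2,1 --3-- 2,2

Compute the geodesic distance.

Shortest path: 1,2 → 1,1 → 1,0 → 2,0, total weight = 6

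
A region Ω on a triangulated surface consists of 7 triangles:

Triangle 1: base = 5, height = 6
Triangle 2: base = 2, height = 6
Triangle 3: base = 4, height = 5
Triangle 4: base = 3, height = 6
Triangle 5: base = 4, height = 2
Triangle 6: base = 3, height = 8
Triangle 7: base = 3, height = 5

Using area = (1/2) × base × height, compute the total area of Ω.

(1/2)×5×6 + (1/2)×2×6 + (1/2)×4×5 + (1/2)×3×6 + (1/2)×4×2 + (1/2)×3×8 + (1/2)×3×5 = 63.5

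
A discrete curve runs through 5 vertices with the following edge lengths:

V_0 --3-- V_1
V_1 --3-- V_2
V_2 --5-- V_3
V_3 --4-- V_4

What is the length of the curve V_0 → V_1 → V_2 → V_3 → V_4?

Arc length = 3 + 3 + 5 + 4 = 15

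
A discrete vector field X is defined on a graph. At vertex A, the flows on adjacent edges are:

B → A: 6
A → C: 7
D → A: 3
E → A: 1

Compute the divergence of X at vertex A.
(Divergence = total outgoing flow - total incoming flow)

Divergence = sum of outgoing flows = (-6) + 7 + (-3) + (-1) = -3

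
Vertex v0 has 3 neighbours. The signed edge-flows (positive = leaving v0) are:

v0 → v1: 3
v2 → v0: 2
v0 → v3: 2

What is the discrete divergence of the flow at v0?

Divergence = sum of outgoing flows = 3 + (-2) + 2 = 3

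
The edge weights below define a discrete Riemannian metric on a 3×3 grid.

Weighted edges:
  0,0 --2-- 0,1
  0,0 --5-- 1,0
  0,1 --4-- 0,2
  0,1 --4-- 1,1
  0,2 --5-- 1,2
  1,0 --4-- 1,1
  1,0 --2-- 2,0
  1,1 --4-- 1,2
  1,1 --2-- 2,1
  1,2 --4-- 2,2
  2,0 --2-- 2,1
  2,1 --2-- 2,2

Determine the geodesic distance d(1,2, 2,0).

Shortest path: 1,2 → 1,1 → 2,1 → 2,0, total weight = 8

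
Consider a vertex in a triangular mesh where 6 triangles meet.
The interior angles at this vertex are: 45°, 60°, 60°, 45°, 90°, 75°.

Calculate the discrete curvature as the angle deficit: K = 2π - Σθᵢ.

Sum of angles = 375°. K = 360° - 375° = -15° = -π/12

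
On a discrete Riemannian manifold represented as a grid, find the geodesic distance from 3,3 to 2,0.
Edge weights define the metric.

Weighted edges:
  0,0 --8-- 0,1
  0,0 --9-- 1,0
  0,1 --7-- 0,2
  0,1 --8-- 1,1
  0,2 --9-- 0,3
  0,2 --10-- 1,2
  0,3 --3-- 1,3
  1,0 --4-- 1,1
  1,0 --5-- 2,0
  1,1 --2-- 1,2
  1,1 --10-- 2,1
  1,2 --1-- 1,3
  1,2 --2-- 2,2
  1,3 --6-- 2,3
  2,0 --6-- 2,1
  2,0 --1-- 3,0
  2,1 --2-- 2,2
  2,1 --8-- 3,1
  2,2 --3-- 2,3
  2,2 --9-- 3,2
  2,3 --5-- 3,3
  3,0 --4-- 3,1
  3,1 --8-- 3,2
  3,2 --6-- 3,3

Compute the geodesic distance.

Shortest path: 3,3 → 2,3 → 2,2 → 2,1 → 2,0, total weight = 16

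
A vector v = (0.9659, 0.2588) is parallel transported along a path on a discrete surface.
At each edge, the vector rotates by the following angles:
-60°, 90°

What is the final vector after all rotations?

Total rotation: (-60°) + 90° = 30°. Final vector: (0.7071, 0.7071)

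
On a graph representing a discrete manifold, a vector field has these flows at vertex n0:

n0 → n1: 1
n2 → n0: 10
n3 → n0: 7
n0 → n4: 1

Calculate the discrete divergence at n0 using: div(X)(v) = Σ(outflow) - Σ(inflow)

Divergence = sum of outgoing flows = 1 + (-10) + (-7) + 1 = -15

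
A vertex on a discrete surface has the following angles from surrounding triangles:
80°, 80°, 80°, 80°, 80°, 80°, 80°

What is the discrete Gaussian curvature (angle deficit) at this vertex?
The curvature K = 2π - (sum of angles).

Sum of angles = 560°. K = 360° - 560° = -200°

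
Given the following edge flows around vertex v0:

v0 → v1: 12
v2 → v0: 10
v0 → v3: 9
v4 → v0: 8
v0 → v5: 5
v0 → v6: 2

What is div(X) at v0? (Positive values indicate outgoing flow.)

Divergence = sum of outgoing flows = 12 + (-10) + 9 + (-8) + 5 + 2 = 10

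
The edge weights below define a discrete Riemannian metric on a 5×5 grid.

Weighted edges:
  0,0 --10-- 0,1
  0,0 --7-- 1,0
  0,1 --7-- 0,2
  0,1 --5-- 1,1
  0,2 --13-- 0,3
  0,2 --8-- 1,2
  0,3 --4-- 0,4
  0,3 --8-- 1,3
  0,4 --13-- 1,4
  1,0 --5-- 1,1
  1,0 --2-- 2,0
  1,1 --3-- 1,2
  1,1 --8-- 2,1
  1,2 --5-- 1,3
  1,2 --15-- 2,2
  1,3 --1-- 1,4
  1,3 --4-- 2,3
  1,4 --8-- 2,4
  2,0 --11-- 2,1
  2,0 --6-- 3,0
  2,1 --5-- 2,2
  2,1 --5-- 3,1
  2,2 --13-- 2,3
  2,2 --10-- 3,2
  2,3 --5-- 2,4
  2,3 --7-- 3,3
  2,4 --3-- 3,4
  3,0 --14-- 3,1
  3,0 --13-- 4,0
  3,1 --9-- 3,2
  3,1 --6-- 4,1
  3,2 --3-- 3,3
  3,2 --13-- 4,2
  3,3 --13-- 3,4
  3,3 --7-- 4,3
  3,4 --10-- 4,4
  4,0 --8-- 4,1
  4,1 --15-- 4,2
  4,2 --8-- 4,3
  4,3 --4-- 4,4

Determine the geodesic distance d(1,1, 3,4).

Shortest path: 1,1 → 1,2 → 1,3 → 1,4 → 2,4 → 3,4, total weight = 20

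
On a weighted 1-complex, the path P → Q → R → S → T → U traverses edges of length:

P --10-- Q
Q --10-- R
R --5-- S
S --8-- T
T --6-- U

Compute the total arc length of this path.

Arc length = 10 + 10 + 5 + 8 + 6 = 39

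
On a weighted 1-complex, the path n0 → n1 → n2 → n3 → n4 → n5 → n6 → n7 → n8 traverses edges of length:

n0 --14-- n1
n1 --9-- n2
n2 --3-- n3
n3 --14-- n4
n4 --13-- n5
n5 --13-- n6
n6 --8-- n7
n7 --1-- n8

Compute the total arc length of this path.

Arc length = 14 + 9 + 3 + 14 + 13 + 13 + 8 + 1 = 75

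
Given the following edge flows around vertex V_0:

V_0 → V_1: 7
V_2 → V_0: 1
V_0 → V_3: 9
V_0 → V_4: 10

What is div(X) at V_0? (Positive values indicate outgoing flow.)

Divergence = sum of outgoing flows = 7 + (-1) + 9 + 10 = 25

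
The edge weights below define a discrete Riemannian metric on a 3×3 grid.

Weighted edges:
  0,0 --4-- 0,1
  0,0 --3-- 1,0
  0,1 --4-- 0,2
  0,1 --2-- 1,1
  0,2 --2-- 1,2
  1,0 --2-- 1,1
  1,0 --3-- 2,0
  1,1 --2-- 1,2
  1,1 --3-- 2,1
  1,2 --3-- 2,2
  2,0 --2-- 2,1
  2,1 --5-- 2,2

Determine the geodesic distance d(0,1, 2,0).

Shortest path: 0,1 → 1,1 → 1,0 → 2,0, total weight = 7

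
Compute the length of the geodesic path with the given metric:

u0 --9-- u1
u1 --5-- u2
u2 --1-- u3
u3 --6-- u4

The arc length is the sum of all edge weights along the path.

Arc length = 9 + 5 + 1 + 6 = 21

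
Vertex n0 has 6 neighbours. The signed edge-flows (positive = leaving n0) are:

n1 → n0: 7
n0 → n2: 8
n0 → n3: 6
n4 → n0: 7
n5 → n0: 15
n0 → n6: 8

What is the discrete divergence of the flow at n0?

Divergence = sum of outgoing flows = (-7) + 8 + 6 + (-7) + (-15) + 8 = -7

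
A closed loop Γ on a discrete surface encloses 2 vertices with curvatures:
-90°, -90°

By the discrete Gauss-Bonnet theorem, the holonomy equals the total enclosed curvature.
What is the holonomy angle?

Holonomy = total enclosed curvature = (-90°) + (-90°) = -180°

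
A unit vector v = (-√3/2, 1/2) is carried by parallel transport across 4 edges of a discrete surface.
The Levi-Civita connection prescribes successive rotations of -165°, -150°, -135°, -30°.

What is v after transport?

Total rotation: (-165°) + (-150°) + (-135°) + (-30°) = -480° ≡ -120° (mod 360°). Final vector: (0.8660, 0.5000)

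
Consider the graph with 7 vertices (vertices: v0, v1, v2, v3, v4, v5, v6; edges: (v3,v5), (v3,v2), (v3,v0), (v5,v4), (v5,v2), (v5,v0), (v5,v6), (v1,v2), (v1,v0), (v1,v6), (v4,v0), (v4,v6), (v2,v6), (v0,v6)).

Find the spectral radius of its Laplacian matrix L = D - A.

Degrees: deg(v0) = 5, deg(v1) = 3, deg(v2) = 4, deg(v3) = 3, deg(v4) = 3, deg(v5) = 5, deg(v6) = 5.
L = D − A with rows/columns ordered (v0, v1, v2, v3, v4, v5, v6):
  [ 5, -1,  0, -1, -1, -1, -1]
  [-1,  3, -1,  0,  0,  0, -1]
  [ 0, -1,  4, -1,  0, -1, -1]
  [-1,  0, -1,  3,  0, -1,  0]
  [-1,  0,  0,  0,  3, -1, -1]
  [-1,  0, -1, -1, -1,  5, -1]
  [-1, -1, -1,  0, -1, -1,  5]
Characteristic polynomial: det(λI − L) = λ(λ² − 8λ + 14)(λ² − 9λ + 17)(λ² − 11λ + 29).
Roots: λ = 0; (λ² − 8λ + 14) = 0 ⇒ λ = 4 ± √2 ≈ 2.5858, 5.4142; (λ² − 9λ + 17) = 0 ⇒ λ = (9 ± √13)/2 ≈ 2.6972, 6.3028; (λ² − 11λ + 29) = 0 ⇒ λ = (11 ± √5)/2 ≈ 4.382, 6.618.
(Check: the roots sum (with multiplicity) to 28, matching trace L = Σdeg = 2·14 = 28.)
Laplacian eigenvalues: [0.0, 2.5858, 2.6972, 4.382, 5.4142, 6.3028, 6.618]. Largest eigenvalue (spectral radius) = 6.618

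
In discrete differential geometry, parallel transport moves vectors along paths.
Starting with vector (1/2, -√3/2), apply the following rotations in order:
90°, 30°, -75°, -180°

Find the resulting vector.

Total rotation: 90° + 30° + (-75°) + (-180°) = -135°. Final vector: (-0.9659, 0.2588)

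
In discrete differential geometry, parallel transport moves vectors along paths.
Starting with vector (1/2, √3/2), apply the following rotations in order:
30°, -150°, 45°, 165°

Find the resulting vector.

Total rotation: 30° + (-150°) + 45° + 165° = 90°. Final vector: (-0.8660, 0.5000)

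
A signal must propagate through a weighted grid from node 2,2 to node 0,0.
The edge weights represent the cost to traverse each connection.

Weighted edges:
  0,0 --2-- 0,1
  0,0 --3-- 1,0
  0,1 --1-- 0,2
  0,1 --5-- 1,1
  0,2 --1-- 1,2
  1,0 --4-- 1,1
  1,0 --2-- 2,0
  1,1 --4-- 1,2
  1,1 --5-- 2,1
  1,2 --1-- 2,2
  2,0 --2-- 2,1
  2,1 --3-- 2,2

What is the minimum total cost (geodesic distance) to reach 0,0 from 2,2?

Shortest path: 2,2 → 1,2 → 0,2 → 0,1 → 0,0, total weight = 5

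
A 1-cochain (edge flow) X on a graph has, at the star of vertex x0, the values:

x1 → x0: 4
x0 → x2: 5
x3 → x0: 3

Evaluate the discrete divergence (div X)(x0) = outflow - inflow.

Divergence = sum of outgoing flows = (-4) + 5 + (-3) = -2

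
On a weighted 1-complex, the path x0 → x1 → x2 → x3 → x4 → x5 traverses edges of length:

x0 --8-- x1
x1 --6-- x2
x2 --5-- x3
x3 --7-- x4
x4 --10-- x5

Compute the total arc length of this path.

Arc length = 8 + 6 + 5 + 7 + 10 = 36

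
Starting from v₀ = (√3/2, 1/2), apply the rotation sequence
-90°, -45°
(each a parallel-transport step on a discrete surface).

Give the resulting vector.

Total rotation: (-90°) + (-45°) = -135°. Final vector: (-0.2588, -0.9659)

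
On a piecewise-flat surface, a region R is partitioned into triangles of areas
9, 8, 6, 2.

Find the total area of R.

9 + 8 + 6 + 2 = 25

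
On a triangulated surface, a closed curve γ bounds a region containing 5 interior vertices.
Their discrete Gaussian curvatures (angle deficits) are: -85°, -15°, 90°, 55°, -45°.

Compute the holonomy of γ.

Holonomy = total enclosed curvature = (-85°) + (-15°) + 90° + 55° + (-45°) = 0°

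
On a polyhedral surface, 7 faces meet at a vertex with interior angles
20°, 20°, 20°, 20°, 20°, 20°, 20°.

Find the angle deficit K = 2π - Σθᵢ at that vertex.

Sum of angles = 140°. K = 360° - 140° = 220° = 11π/9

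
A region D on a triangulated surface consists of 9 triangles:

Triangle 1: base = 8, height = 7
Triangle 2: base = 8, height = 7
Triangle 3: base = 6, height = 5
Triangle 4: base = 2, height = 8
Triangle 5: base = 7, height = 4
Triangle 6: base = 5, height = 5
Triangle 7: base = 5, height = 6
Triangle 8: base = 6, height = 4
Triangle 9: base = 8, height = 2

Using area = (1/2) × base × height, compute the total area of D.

(1/2)×8×7 + (1/2)×8×7 + (1/2)×6×5 + (1/2)×2×8 + (1/2)×7×4 + (1/2)×5×5 + (1/2)×5×6 + (1/2)×6×4 + (1/2)×8×2 = 140.5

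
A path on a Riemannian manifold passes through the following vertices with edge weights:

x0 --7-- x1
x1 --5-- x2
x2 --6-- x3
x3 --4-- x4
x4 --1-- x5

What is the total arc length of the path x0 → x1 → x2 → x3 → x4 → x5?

Arc length = 7 + 5 + 6 + 4 + 1 = 23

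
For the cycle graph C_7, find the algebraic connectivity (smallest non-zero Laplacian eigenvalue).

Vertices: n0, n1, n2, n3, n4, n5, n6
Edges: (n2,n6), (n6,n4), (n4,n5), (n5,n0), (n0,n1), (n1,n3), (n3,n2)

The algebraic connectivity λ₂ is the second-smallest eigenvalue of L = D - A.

The cycle graph C_n has Laplacian eigenvalues λ_k = 2 − 2cos(2πk/n), k = 0, 1, …, n−1. Here n = 7:
k=0: 2 − 2cos(0) = 0.0; k=1: 2 − 2cos(2π/7) = 0.753; k=2: 2 − 2cos(4π/7) = 2.445; k=3: 2 − 2cos(6π/7) = 3.8019; k=4: 2 − 2cos(8π/7) = 3.8019; k=5: 2 − 2cos(10π/7) = 2.445; k=6: 2 − 2cos(12π/7) = 0.753.
Laplacian eigenvalues: [0.0, 0.753, 0.753, 2.445, 2.445, 3.8019, 3.8019]. Algebraic connectivity (smallest non-zero eigenvalue) = 0.753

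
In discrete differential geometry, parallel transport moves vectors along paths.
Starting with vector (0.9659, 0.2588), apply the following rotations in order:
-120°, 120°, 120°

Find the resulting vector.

Total rotation: (-120°) + 120° + 120° = 120°. Final vector: (-0.7071, 0.7071)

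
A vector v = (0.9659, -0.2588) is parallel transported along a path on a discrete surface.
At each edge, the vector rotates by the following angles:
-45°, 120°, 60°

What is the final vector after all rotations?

Total rotation: (-45°) + 120° + 60° = 135°. Final vector: (-0.5000, 0.8660)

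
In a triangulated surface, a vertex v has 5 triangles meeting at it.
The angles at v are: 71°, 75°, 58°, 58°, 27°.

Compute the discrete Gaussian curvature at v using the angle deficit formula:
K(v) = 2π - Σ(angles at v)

Sum of angles = 289°. K = 360° - 289° = 71° = 71π/180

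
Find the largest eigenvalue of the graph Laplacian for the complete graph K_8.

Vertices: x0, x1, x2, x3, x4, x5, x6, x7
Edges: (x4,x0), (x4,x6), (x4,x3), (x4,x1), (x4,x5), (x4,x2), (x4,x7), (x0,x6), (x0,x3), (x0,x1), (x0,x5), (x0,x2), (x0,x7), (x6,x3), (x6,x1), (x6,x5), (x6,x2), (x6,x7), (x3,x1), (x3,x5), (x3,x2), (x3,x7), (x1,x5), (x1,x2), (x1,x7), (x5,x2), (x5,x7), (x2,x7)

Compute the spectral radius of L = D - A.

For the complete graph K_n, L = nI − J (J = all-ones matrix). J has eigenvalues n (once, eigenvector 𝟙) and 0 (multiplicity n−1), so L has eigenvalues 0 (once) and n (multiplicity n−1). Here n = 8: eigenvalue 0 once and 8 with multiplicity 7.
Laplacian eigenvalues: [0.0, 8.0, 8.0, 8.0, 8.0, 8.0, 8.0, 8.0]. Largest eigenvalue (spectral radius) = 8.0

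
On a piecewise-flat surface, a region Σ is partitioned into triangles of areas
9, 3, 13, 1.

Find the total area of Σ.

9 + 3 + 13 + 1 = 26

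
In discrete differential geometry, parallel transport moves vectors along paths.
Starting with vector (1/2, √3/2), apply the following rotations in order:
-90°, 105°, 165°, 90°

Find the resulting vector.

Total rotation: (-90°) + 105° + 165° + 90° = 270° ≡ -90° (mod 360°). Final vector: (0.8660, -0.5000)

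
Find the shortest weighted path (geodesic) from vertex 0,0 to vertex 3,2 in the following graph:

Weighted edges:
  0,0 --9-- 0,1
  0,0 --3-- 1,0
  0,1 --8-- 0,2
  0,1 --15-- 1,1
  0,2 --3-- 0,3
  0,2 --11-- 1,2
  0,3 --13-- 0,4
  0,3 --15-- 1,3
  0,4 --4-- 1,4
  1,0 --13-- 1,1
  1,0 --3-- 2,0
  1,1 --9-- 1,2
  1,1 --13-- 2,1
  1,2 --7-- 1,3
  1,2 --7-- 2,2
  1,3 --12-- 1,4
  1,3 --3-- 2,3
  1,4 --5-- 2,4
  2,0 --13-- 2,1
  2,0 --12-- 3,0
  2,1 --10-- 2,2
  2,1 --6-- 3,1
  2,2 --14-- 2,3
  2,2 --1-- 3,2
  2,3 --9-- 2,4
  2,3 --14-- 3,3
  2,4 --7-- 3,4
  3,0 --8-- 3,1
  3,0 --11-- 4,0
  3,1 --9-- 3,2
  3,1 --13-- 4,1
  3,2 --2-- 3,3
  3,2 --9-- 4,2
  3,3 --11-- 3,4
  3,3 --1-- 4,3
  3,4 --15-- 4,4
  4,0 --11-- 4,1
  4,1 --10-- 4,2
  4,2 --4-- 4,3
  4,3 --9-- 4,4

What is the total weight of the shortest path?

Shortest path: 0,0 → 1,0 → 2,0 → 2,1 → 2,2 → 3,2, total weight = 30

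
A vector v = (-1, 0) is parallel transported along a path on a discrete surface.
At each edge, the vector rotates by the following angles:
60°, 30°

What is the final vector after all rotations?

Total rotation: 60° + 30° = 90°. Final vector: (0, -1)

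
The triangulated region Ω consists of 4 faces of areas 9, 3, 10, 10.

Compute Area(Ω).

9 + 3 + 10 + 10 = 32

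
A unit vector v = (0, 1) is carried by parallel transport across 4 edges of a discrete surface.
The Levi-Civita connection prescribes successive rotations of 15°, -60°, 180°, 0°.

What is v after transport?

Total rotation: 15° + (-60°) + 180° + 0° = 135°. Final vector: (-0.7071, -0.7071)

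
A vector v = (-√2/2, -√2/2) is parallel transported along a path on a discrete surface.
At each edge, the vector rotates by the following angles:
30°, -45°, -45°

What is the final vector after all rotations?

Total rotation: 30° + (-45°) + (-45°) = -60°. Final vector: (-0.9659, 0.2588)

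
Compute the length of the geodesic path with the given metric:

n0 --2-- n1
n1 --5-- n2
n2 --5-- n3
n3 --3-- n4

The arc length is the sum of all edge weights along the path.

Arc length = 2 + 5 + 5 + 3 = 15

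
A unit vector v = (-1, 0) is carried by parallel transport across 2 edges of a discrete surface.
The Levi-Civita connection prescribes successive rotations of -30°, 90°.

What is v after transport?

Total rotation: (-30°) + 90° = 60°. Final vector: (-0.5000, -0.8660)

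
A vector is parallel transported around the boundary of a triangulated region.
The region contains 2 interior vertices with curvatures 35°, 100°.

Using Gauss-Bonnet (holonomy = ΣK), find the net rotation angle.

Holonomy = total enclosed curvature = 35° + 100° = 135°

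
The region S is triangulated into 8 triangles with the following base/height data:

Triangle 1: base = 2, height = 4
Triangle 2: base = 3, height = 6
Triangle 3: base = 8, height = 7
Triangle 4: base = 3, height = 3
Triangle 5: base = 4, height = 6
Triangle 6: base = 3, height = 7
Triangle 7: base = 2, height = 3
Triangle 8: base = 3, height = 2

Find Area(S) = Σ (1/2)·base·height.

(1/2)×2×4 + (1/2)×3×6 + (1/2)×8×7 + (1/2)×3×3 + (1/2)×4×6 + (1/2)×3×7 + (1/2)×2×3 + (1/2)×3×2 = 74.0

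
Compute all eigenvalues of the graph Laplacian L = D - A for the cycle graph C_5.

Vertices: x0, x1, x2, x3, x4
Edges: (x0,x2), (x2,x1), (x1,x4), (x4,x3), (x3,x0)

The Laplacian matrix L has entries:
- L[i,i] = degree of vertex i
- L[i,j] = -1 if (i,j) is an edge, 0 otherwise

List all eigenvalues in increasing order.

The cycle graph C_n has Laplacian eigenvalues λ_k = 2 − 2cos(2πk/n), k = 0, 1, …, n−1. Here n = 5:
k=0: 2 − 2cos(0) = 0.0; k=1: 2 − 2cos(2π/5) = 1.382; k=2: 2 − 2cos(4π/5) = 3.618; k=3: 2 − 2cos(6π/5) = 3.618; k=4: 2 − 2cos(8π/5) = 1.382.
Laplacian eigenvalues (increasing order): [0.0, 1.382, 1.382, 3.618, 3.618]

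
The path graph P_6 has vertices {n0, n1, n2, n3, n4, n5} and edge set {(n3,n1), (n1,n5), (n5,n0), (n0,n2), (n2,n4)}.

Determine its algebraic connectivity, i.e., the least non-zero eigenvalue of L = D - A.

The path graph P_n has Laplacian eigenvalues λ_k = 2 − 2cos(kπ/n), k = 0, 1, …, n−1. Here n = 6:
k=0: 2 − 2cos(0) = 0.0; k=1: 2 − 2cos(π/6) = 0.2679; k=2: 2 − 2cos(π/3) = 1.0; k=3: 2 − 2cos(π/2) = 2.0; k=4: 2 − 2cos(2π/3) = 3.0; k=5: 2 − 2cos(5π/6) = 3.7321.
Laplacian eigenvalues: [0.0, 0.2679, 1.0, 2.0, 3.0, 3.7321]. Algebraic connectivity (smallest non-zero eigenvalue) = 0.2679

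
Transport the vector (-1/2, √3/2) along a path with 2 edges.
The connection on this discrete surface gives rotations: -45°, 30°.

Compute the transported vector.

Total rotation: (-45°) + 30° = -15°. Final vector: (-0.2588, 0.9659)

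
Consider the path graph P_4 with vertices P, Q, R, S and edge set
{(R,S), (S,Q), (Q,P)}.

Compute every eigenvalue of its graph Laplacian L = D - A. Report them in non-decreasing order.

The path graph P_n has Laplacian eigenvalues λ_k = 2 − 2cos(kπ/n), k = 0, 1, …, n−1. Here n = 4:
k=0: 2 − 2cos(0) = 0.0; k=1: 2 − 2cos(π/4) = 0.5858; k=2: 2 − 2cos(π/2) = 2.0; k=3: 2 − 2cos(3π/4) = 3.4142.
Laplacian eigenvalues (increasing order): [0.0, 0.5858, 2.0, 3.4142]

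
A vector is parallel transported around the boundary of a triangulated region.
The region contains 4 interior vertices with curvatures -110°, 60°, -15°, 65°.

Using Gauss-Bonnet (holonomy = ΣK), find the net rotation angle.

Holonomy = total enclosed curvature = (-110°) + 60° + (-15°) + 65° = 0°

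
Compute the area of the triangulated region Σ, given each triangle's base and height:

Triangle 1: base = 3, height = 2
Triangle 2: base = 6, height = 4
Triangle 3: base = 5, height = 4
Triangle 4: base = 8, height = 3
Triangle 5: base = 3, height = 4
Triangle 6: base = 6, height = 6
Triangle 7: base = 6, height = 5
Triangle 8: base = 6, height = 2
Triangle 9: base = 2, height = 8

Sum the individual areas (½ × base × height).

(1/2)×3×2 + (1/2)×6×4 + (1/2)×5×4 + (1/2)×8×3 + (1/2)×3×4 + (1/2)×6×6 + (1/2)×6×5 + (1/2)×6×2 + (1/2)×2×8 = 90.0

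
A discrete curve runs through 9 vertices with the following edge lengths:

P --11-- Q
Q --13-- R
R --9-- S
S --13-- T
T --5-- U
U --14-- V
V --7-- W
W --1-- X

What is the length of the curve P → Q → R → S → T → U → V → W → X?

Arc length = 11 + 13 + 9 + 13 + 5 + 14 + 7 + 1 = 73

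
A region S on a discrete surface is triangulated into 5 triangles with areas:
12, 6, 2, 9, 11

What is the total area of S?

12 + 6 + 2 + 9 + 11 = 40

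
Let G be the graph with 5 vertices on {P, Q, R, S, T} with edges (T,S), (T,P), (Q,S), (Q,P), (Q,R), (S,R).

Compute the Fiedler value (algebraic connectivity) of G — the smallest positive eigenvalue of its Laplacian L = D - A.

Degrees: deg(P) = 2, deg(Q) = 3, deg(R) = 2, deg(S) = 3, deg(T) = 2.
L = D − A with rows/columns ordered (P, Q, R, S, T):
  [ 2, -1,  0,  0, -1]
  [-1,  3, -1, -1,  0]
  [ 0, -1,  2, -1,  0]
  [ 0, -1, -1,  3, -1]
  [-1,  0,  0, -1,  2]
Characteristic polynomial: det(λI − L) = λ(λ² − 5λ + 5)(λ² − 7λ + 11).
Roots: λ = 0; (λ² − 5λ + 5) = 0 ⇒ λ = (5 ± √5)/2 ≈ 1.382, 3.618; (λ² − 7λ + 11) = 0 ⇒ λ = (7 ± √5)/2 ≈ 2.382, 4.618.
(Check: the roots sum (with multiplicity) to 12, matching trace L = Σdeg = 2·6 = 12.)
Laplacian eigenvalues: [0.0, 1.382, 2.382, 3.618, 4.618]. Algebraic connectivity (smallest non-zero eigenvalue) = 1.382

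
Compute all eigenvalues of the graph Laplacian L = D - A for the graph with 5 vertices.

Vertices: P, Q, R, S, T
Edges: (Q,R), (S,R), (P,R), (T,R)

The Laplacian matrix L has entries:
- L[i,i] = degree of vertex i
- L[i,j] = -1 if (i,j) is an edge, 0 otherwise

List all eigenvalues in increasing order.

Degrees: deg(P) = 1, deg(Q) = 1, deg(R) = 4, deg(S) = 1, deg(T) = 1.
L = D − A with rows/columns ordered (P, Q, R, S, T):
  [ 1,  0, -1,  0,  0]
  [ 0,  1, -1,  0,  0]
  [-1, -1,  4, -1, -1]
  [ 0,  0, -1,  1,  0]
  [ 0,  0, -1,  0,  1]
Characteristic polynomial: det(λI − L) = λ(λ − 1)³(λ − 5).
Roots: λ = 0; (λ − 1) = 0 ⇒ λ = 1 (multiplicity 3); (λ − 5) = 0 ⇒ λ = 5.
(Check: the roots sum (with multiplicity) to 8, matching trace L = Σdeg = 2·4 = 8.)
Laplacian eigenvalues (increasing order): [0.0, 1.0, 1.0, 1.0, 5.0]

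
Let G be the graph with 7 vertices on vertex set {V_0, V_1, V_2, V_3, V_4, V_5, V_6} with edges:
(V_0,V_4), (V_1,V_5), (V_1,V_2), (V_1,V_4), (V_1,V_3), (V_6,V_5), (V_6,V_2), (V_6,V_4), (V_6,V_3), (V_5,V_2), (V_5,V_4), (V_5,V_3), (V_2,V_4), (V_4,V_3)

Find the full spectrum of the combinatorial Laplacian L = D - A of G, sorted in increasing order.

Degrees: deg(V_0) = 1, deg(V_1) = 4, deg(V_2) = 4, deg(V_3) = 4, deg(V_4) = 6, deg(V_5) = 5, deg(V_6) = 4.
L = D − A with rows/columns ordered (V_0, V_1, V_2, V_3, V_4, V_5, V_6):
  [ 1,  0,  0,  0, -1,  0,  0]
  [ 0,  4, -1, -1, -1, -1,  0]
  [ 0, -1,  4,  0, -1, -1, -1]
  [ 0, -1,  0,  4, -1, -1, -1]
  [-1, -1, -1, -1,  6, -1, -1]
  [ 0, -1, -1, -1, -1,  5, -1]
  [ 0,  0, -1, -1, -1, -1,  4]
Characteristic polynomial: det(λI − L) = λ(λ − 1)(λ − 4)²(λ − 6)²(λ − 7).
Roots: λ = 0; (λ − 1) = 0 ⇒ λ = 1; (λ − 4) = 0 ⇒ λ = 4 (multiplicity 2); (λ − 6) = 0 ⇒ λ = 6 (multiplicity 2); (λ − 7) = 0 ⇒ λ = 7.
(Check: the roots sum (with multiplicity) to 28, matching trace L = Σdeg = 2·14 = 28.)
Laplacian eigenvalues (increasing order): [0.0, 1.0, 4.0, 4.0, 6.0, 6.0, 7.0]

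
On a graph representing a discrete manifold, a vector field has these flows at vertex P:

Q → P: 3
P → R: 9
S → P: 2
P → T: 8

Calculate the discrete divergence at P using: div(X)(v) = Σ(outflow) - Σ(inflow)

Divergence = sum of outgoing flows = (-3) + 9 + (-2) + 8 = 12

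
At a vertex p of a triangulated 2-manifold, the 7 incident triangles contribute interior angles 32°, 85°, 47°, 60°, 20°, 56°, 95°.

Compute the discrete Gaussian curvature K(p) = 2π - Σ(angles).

Sum of angles = 395°. K = 360° - 395° = -35° = -7π/36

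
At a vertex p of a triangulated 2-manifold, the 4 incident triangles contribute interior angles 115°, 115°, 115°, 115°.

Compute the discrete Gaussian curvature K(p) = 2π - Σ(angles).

Sum of angles = 460°. K = 360° - 460° = -100° = -5π/9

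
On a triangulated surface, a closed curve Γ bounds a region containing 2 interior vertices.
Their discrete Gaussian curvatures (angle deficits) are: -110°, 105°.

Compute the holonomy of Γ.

Holonomy = total enclosed curvature = (-110°) + 105° = -5°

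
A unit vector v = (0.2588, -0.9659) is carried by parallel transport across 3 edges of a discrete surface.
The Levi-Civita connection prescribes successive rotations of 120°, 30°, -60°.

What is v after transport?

Total rotation: 120° + 30° + (-60°) = 90°. Final vector: (0.9659, 0.2588)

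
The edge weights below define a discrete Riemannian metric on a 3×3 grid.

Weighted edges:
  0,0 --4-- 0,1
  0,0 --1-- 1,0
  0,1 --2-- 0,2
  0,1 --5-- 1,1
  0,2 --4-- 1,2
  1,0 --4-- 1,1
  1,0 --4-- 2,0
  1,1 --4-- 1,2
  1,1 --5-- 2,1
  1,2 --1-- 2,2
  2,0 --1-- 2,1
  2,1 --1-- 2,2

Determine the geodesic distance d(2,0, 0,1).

Shortest path: 2,0 → 1,0 → 0,0 → 0,1, total weight = 9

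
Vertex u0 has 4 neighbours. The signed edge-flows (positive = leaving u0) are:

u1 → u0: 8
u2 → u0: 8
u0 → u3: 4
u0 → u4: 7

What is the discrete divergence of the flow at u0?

Divergence = sum of outgoing flows = (-8) + (-8) + 4 + 7 = -5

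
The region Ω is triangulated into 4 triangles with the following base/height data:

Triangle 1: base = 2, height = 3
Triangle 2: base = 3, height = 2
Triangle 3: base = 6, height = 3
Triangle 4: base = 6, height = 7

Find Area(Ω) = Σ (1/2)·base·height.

(1/2)×2×3 + (1/2)×3×2 + (1/2)×6×3 + (1/2)×6×7 = 36.0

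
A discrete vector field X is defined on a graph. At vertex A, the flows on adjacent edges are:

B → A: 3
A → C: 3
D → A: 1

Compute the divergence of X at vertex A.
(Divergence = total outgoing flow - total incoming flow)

Divergence = sum of outgoing flows = (-3) + 3 + (-1) = -1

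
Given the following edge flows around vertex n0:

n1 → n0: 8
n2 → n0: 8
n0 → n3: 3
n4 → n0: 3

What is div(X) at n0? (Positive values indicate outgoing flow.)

Divergence = sum of outgoing flows = (-8) + (-8) + 3 + (-3) = -16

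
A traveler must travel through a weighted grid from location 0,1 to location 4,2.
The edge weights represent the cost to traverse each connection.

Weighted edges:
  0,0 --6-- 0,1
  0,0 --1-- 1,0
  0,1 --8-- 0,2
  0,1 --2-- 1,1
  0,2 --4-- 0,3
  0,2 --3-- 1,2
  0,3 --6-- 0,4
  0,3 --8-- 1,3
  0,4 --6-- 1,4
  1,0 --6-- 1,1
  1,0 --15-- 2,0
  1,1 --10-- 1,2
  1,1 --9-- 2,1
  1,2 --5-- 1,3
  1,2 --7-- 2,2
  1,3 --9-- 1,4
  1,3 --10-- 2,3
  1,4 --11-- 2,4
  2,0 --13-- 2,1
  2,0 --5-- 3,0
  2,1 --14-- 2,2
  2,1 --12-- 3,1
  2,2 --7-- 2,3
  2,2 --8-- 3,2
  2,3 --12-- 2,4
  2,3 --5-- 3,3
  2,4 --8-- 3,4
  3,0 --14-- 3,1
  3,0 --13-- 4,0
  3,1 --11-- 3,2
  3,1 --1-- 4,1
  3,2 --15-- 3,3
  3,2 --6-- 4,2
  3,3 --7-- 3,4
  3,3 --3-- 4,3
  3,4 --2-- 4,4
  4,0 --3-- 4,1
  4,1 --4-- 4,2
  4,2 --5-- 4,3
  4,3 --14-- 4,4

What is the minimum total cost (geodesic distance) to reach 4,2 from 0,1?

Shortest path: 0,1 → 1,1 → 2,1 → 3,1 → 4,1 → 4,2, total weight = 28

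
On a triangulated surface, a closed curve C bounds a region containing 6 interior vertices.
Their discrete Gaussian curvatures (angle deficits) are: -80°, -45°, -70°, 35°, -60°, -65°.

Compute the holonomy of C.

Holonomy = total enclosed curvature = (-80°) + (-45°) + (-70°) + 35° + (-60°) + (-65°) = -285°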